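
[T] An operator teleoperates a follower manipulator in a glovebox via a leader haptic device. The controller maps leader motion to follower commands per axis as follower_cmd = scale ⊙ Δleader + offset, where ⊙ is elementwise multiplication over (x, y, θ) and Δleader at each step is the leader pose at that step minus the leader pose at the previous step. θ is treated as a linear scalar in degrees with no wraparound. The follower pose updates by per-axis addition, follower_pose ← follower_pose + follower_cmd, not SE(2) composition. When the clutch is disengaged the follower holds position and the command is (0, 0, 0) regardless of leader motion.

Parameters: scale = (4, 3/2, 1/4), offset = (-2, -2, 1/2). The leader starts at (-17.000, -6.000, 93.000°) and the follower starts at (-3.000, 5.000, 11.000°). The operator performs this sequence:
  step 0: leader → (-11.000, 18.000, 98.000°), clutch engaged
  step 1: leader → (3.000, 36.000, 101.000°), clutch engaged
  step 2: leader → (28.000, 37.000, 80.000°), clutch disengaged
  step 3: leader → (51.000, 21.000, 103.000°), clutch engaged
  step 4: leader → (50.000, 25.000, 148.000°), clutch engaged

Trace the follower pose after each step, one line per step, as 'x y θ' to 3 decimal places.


step 0: Δleader=(6.000, 24.000, 5.000°), engaged; cmd=(22.000, 34.000, 1.750°) → follower=(19.000, 39.000, 12.750°)
step 1: Δleader=(14.000, 18.000, 3.000°), engaged; cmd=(54.000, 25.000, 1.250°) → follower=(73.000, 64.000, 14.000°)
step 2: Δleader=(25.000, 1.000, -21.000°), disengaged; cmd=(0,0,0) → follower holds at (73.000, 64.000, 14.000°)
step 3: Δleader=(23.000, -16.000, 23.000°), engaged; cmd=(90.000, -26.000, 6.250°) → follower=(163.000, 38.000, 20.250°)
step 4: Δleader=(-1.000, 4.000, 45.000°), engaged; cmd=(-6.000, 4.000, 11.750°) → follower=(157.000, 42.000, 32.000°)

19.000 39.000 12.750
73.000 64.000 14.000
73.000 64.000 14.000
163.000 38.000 20.250
157.000 42.000 32.000


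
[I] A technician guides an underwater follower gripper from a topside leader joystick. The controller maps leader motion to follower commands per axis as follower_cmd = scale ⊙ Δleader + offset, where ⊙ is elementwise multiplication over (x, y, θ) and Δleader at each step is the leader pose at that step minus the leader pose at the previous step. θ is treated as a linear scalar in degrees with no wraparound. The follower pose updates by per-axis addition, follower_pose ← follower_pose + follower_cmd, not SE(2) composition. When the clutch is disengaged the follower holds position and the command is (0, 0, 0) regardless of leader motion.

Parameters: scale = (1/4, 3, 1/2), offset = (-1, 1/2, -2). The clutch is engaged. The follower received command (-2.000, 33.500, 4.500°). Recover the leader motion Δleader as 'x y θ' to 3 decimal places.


axis x: (-2.000 − -1) / (1/4) = -4.000
axis y: (33.500 − 1/2) / (3) = 11.000
axis θ: (4.500 − -2) / (1/2) = 13.000

-4.000 11.000 13.000


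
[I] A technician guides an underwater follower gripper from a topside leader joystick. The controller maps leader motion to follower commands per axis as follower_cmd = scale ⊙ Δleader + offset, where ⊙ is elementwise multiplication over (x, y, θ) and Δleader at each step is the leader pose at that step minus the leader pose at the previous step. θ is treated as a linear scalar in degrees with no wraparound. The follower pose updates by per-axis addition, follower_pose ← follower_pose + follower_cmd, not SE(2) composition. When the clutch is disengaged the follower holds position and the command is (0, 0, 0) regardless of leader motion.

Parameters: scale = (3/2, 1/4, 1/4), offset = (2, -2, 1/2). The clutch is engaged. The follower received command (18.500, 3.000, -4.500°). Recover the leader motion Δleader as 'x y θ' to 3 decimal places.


axis x: (18.500 − 2) / (3/2) = 11.000
axis y: (3.000 − -2) / (1/4) = 20.000
axis θ: (-4.500 − 1/2) / (1/4) = -20.000

11.000 20.000 -20.000


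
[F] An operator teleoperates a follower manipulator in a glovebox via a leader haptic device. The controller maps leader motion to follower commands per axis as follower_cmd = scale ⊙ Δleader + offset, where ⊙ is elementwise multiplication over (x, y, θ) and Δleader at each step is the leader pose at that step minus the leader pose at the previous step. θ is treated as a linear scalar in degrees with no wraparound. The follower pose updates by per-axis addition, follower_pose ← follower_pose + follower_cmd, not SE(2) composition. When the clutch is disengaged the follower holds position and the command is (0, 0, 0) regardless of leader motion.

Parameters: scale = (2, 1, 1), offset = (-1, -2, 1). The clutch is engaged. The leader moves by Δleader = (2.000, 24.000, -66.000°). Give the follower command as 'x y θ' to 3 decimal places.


axis x: 2·2.000 + -1 = 3.000
axis y: 1·24.000 + -2 = 22.000
axis θ: 1·-66.000 + 1 = -65.000

3.000 22.000 -65.000


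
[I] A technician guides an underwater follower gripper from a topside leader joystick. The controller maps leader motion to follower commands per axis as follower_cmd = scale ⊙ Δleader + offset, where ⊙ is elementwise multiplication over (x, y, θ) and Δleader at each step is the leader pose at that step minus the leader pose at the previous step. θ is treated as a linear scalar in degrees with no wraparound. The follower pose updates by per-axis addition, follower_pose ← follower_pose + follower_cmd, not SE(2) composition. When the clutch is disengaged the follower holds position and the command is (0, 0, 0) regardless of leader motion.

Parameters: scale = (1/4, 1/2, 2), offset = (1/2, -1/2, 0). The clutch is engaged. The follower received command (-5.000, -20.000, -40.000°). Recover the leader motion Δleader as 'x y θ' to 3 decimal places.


-22.000 -39.000 -20.000

axis x: (-5.000 − 1/2) / (1/4) = -22.000
axis y: (-20.000 − -1/2) / (1/2) = -39.000
axis θ: (-40.000 − 0) / (2) = -20.000


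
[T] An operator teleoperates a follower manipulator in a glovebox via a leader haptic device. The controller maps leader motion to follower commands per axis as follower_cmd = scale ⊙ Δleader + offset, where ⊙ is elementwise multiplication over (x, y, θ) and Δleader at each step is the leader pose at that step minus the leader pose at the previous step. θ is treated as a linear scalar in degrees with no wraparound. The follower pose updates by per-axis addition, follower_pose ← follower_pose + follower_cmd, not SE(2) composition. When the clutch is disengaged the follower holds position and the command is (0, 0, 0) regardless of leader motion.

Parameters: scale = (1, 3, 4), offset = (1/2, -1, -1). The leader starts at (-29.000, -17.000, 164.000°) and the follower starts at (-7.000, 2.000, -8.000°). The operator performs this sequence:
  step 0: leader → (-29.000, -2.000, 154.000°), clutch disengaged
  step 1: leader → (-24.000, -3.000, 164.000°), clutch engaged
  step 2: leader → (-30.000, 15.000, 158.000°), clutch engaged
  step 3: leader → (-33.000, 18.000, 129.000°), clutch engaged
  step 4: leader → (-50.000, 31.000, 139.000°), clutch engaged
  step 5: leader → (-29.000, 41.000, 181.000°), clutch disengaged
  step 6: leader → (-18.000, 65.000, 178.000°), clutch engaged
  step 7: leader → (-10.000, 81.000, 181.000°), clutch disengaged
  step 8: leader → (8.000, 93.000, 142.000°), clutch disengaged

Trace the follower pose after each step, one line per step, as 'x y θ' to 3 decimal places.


step 0: Δleader=(0.000, 15.000, -10.000°), disengaged; cmd=(0,0,0) → follower holds at (-7.000, 2.000, -8.000°)
step 1: Δleader=(5.000, -1.000, 10.000°), engaged; cmd=(5.500, -4.000, 39.000°) → follower=(-1.500, -2.000, 31.000°)
step 2: Δleader=(-6.000, 18.000, -6.000°), engaged; cmd=(-5.500, 53.000, -25.000°) → follower=(-7.000, 51.000, 6.000°)
step 3: Δleader=(-3.000, 3.000, -29.000°), engaged; cmd=(-2.500, 8.000, -117.000°) → follower=(-9.500, 59.000, -111.000°)
step 4: Δleader=(-17.000, 13.000, 10.000°), engaged; cmd=(-16.500, 38.000, 39.000°) → follower=(-26.000, 97.000, -72.000°)
step 5: Δleader=(21.000, 10.000, 42.000°), disengaged; cmd=(0,0,0) → follower holds at (-26.000, 97.000, -72.000°)
step 6: Δleader=(11.000, 24.000, -3.000°), engaged; cmd=(11.500, 71.000, -13.000°) → follower=(-14.500, 168.000, -85.000°)
step 7: Δleader=(8.000, 16.000, 3.000°), disengaged; cmd=(0,0,0) → follower holds at (-14.500, 168.000, -85.000°)
step 8: Δleader=(18.000, 12.000, -39.000°), disengaged; cmd=(0,0,0) → follower holds at (-14.500, 168.000, -85.000°)

-7.000 2.000 -8.000
-1.500 -2.000 31.000
-7.000 51.000 6.000
-9.500 59.000 -111.000
-26.000 97.000 -72.000
-26.000 97.000 -72.000
-14.500 168.000 -85.000
-14.500 168.000 -85.000
-14.500 168.000 -85.000


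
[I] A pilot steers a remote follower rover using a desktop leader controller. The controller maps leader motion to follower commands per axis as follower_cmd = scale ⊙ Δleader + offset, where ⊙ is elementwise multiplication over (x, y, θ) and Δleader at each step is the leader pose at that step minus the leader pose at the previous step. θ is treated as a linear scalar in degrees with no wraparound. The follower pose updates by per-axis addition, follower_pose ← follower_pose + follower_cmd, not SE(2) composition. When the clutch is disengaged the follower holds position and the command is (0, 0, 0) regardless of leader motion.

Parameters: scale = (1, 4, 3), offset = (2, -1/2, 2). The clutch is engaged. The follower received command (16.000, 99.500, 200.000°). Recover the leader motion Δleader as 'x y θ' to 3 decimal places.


axis x: (16.000 − 2) / (1) = 14.000
axis y: (99.500 − -1/2) / (4) = 25.000
axis θ: (200.000 − 2) / (3) = 66.000

14.000 25.000 66.000


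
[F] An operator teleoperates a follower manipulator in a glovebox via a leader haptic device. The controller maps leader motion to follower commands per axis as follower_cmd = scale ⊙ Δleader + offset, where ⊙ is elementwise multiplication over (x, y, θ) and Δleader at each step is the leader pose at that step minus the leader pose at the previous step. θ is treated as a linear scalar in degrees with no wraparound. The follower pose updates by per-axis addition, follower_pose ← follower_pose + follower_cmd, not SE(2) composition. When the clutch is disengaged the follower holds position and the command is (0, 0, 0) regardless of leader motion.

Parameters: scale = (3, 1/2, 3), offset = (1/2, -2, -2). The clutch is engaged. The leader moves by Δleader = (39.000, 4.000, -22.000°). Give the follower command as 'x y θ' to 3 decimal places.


117.500 0.000 -68.000

axis x: 3·39.000 + 1/2 = 117.500
axis y: 1/2·4.000 + -2 = 0.000
axis θ: 3·-22.000 + -2 = -68.000


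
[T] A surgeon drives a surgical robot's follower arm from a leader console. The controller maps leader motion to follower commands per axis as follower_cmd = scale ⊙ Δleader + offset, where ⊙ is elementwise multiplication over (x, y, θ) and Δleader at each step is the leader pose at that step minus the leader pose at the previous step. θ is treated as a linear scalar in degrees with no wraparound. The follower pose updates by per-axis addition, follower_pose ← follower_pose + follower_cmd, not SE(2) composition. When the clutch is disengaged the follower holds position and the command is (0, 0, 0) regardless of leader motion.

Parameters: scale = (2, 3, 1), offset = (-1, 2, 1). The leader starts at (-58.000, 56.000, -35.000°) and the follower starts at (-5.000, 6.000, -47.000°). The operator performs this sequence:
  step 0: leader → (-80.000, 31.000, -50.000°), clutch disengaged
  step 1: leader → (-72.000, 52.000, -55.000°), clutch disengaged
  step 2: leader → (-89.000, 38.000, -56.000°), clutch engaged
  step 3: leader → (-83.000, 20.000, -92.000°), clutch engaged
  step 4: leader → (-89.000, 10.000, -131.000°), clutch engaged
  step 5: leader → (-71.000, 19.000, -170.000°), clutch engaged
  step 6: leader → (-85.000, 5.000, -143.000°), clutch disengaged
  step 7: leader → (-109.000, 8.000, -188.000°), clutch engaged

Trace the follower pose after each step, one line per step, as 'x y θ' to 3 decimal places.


step 0: Δleader=(-22.000, -25.000, -15.000°), disengaged; cmd=(0,0,0) → follower holds at (-5.000, 6.000, -47.000°)
step 1: Δleader=(8.000, 21.000, -5.000°), disengaged; cmd=(0,0,0) → follower holds at (-5.000, 6.000, -47.000°)
step 2: Δleader=(-17.000, -14.000, -1.000°), engaged; cmd=(-35.000, -40.000, 0.000°) → follower=(-40.000, -34.000, -47.000°)
step 3: Δleader=(6.000, -18.000, -36.000°), engaged; cmd=(11.000, -52.000, -35.000°) → follower=(-29.000, -86.000, -82.000°)
step 4: Δleader=(-6.000, -10.000, -39.000°), engaged; cmd=(-13.000, -28.000, -38.000°) → follower=(-42.000, -114.000, -120.000°)
step 5: Δleader=(18.000, 9.000, -39.000°), engaged; cmd=(35.000, 29.000, -38.000°) → follower=(-7.000, -85.000, -158.000°)
step 6: Δleader=(-14.000, -14.000, 27.000°), disengaged; cmd=(0,0,0) → follower holds at (-7.000, -85.000, -158.000°)
step 7: Δleader=(-24.000, 3.000, -45.000°), engaged; cmd=(-49.000, 11.000, -44.000°) → follower=(-56.000, -74.000, -202.000°)

-5.000 6.000 -47.000
-5.000 6.000 -47.000
-40.000 -34.000 -47.000
-29.000 -86.000 -82.000
-42.000 -114.000 -120.000
-7.000 -85.000 -158.000
-7.000 -85.000 -158.000
-56.000 -74.000 -202.000


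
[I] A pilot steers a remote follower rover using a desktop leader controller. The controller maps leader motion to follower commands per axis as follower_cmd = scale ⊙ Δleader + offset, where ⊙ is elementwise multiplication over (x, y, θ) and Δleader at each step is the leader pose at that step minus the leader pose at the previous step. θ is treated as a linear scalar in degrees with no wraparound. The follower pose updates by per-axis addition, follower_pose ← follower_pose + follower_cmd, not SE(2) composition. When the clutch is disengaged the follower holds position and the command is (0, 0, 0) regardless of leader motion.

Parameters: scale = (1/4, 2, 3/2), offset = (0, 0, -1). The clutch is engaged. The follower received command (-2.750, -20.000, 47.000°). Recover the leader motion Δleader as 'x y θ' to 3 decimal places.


axis x: (-2.750 − 0) / (1/4) = -11.000
axis y: (-20.000 − 0) / (2) = -10.000
axis θ: (47.000 − -1) / (3/2) = 32.000

-11.000 -10.000 32.000


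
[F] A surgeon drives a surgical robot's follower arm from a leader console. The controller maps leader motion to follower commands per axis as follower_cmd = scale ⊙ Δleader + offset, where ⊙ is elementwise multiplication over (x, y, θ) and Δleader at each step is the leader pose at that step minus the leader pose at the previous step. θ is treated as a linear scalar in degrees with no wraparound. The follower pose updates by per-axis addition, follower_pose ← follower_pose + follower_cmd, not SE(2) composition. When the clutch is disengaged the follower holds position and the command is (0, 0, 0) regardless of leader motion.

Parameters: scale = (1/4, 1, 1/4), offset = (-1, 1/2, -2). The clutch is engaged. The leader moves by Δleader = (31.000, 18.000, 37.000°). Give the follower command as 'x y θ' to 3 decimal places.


6.750 18.500 7.250

axis x: 1/4·31.000 + -1 = 6.750
axis y: 1·18.000 + 1/2 = 18.500
axis θ: 1/4·37.000 + -2 = 7.250


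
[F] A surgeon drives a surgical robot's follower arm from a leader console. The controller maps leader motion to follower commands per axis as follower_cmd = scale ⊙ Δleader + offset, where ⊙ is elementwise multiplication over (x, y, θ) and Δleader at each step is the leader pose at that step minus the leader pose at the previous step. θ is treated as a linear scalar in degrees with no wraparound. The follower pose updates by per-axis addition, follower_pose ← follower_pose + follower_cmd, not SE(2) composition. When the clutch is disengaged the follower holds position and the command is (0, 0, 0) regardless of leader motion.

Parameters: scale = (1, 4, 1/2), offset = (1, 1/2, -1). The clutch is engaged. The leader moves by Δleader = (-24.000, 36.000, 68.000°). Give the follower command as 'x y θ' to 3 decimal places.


axis x: 1·-24.000 + 1 = -23.000
axis y: 4·36.000 + 1/2 = 144.500
axis θ: 1/2·68.000 + -1 = 33.000

-23.000 144.500 33.000


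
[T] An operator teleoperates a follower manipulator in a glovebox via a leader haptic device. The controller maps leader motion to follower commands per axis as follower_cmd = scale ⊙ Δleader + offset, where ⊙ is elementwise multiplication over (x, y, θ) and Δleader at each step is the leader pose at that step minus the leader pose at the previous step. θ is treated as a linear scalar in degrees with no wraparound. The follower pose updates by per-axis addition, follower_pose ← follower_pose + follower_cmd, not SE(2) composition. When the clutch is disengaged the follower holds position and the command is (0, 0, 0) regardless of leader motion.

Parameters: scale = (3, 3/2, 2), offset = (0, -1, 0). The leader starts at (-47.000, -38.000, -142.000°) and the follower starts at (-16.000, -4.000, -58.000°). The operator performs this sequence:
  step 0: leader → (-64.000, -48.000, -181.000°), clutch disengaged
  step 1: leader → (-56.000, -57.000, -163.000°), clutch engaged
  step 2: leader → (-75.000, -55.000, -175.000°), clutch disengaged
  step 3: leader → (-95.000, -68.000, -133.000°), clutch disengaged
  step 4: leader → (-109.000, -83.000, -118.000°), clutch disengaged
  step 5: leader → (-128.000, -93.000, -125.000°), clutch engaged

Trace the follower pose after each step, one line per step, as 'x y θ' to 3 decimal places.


-16.000 -4.000 -58.000
8.000 -18.500 -22.000
8.000 -18.500 -22.000
8.000 -18.500 -22.000
8.000 -18.500 -22.000
-49.000 -34.500 -36.000

step 0: Δleader=(-17.000, -10.000, -39.000°), disengaged; cmd=(0,0,0) → follower holds at (-16.000, -4.000, -58.000°)
step 1: Δleader=(8.000, -9.000, 18.000°), engaged; cmd=(24.000, -14.500, 36.000°) → follower=(8.000, -18.500, -22.000°)
step 2: Δleader=(-19.000, 2.000, -12.000°), disengaged; cmd=(0,0,0) → follower holds at (8.000, -18.500, -22.000°)
step 3: Δleader=(-20.000, -13.000, 42.000°), disengaged; cmd=(0,0,0) → follower holds at (8.000, -18.500, -22.000°)
step 4: Δleader=(-14.000, -15.000, 15.000°), disengaged; cmd=(0,0,0) → follower holds at (8.000, -18.500, -22.000°)
step 5: Δleader=(-19.000, -10.000, -7.000°), engaged; cmd=(-57.000, -16.000, -14.000°) → follower=(-49.000, -34.500, -36.000°)


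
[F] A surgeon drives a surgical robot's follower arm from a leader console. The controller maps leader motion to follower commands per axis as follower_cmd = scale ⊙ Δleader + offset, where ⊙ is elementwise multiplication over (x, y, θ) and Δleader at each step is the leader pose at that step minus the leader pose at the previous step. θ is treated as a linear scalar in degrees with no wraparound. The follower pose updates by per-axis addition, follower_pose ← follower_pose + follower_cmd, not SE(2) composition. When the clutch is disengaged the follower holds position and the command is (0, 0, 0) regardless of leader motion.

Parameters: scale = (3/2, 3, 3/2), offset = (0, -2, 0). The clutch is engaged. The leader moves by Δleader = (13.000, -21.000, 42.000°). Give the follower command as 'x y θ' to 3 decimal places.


axis x: 3/2·13.000 + 0 = 19.500
axis y: 3·-21.000 + -2 = -65.000
axis θ: 3/2·42.000 + 0 = 63.000

19.500 -65.000 63.000


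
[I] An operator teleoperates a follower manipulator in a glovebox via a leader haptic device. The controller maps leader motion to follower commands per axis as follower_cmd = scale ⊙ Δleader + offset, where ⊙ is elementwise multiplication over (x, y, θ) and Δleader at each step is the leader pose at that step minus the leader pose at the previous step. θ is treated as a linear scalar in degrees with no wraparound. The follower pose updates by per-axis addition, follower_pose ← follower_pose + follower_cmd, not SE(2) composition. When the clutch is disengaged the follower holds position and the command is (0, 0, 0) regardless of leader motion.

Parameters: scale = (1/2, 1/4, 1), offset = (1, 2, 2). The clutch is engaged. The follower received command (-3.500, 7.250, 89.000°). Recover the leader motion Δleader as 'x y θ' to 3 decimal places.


axis x: (-3.500 − 1) / (1/2) = -9.000
axis y: (7.250 − 2) / (1/4) = 21.000
axis θ: (89.000 − 2) / (1) = 87.000

-9.000 21.000 87.000


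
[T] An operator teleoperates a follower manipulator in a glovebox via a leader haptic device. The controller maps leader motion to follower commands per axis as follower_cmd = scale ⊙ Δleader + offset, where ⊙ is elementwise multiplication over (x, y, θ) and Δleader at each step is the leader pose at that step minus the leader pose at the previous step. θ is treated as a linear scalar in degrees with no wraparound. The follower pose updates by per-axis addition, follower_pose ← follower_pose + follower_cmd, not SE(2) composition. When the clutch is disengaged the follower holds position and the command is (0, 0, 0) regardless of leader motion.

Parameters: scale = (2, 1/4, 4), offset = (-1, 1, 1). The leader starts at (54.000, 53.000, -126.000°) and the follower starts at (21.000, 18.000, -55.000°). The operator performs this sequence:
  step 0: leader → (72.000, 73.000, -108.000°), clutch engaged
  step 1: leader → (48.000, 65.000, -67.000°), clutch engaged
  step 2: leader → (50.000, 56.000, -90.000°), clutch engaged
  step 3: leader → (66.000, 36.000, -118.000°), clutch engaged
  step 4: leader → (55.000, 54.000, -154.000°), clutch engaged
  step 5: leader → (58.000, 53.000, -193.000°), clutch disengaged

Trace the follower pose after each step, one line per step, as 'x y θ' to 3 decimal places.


step 0: Δleader=(18.000, 20.000, 18.000°), engaged; cmd=(35.000, 6.000, 73.000°) → follower=(56.000, 24.000, 18.000°)
step 1: Δleader=(-24.000, -8.000, 41.000°), engaged; cmd=(-49.000, -1.000, 165.000°) → follower=(7.000, 23.000, 183.000°)
step 2: Δleader=(2.000, -9.000, -23.000°), engaged; cmd=(3.000, -1.250, -91.000°) → follower=(10.000, 21.750, 92.000°)
step 3: Δleader=(16.000, -20.000, -28.000°), engaged; cmd=(31.000, -4.000, -111.000°) → follower=(41.000, 17.750, -19.000°)
step 4: Δleader=(-11.000, 18.000, -36.000°), engaged; cmd=(-23.000, 5.500, -143.000°) → follower=(18.000, 23.250, -162.000°)
step 5: Δleader=(3.000, -1.000, -39.000°), disengaged; cmd=(0,0,0) → follower holds at (18.000, 23.250, -162.000°)

56.000 24.000 18.000
7.000 23.000 183.000
10.000 21.750 92.000
41.000 17.750 -19.000
18.000 23.250 -162.000
18.000 23.250 -162.000


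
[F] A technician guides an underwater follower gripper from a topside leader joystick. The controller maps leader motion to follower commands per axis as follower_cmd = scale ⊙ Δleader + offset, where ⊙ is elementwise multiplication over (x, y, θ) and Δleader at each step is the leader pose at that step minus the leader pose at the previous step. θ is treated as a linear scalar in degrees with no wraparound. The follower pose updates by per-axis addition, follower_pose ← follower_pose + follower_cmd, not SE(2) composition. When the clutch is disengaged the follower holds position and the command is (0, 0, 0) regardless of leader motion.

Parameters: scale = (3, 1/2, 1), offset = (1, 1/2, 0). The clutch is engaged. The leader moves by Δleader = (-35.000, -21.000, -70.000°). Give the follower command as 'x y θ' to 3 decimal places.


-104.000 -10.000 -70.000

axis x: 3·-35.000 + 1 = -104.000
axis y: 1/2·-21.000 + 1/2 = -10.000
axis θ: 1·-70.000 + 0 = -70.000


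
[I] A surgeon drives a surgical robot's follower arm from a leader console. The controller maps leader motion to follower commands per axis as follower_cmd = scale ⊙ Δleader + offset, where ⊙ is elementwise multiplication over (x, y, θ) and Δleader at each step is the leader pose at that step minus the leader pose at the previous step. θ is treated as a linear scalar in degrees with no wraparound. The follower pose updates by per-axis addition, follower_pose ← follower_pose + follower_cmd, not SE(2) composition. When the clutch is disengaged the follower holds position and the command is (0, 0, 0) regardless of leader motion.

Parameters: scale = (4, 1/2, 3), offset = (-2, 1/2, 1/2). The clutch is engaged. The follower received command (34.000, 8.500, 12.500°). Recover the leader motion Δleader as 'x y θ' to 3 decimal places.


axis x: (34.000 − -2) / (4) = 9.000
axis y: (8.500 − 1/2) / (1/2) = 16.000
axis θ: (12.500 − 1/2) / (3) = 4.000

9.000 16.000 4.000


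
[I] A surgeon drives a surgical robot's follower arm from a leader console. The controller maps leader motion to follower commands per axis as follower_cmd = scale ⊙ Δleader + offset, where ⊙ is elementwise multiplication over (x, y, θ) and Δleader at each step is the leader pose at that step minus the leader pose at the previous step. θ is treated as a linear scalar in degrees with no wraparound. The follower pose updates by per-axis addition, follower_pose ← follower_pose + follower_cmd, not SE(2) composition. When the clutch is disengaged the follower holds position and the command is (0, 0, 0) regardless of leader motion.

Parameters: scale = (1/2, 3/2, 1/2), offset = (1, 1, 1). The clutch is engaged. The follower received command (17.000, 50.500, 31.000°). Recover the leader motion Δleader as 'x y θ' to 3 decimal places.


32.000 33.000 60.000

axis x: (17.000 − 1) / (1/2) = 32.000
axis y: (50.500 − 1) / (3/2) = 33.000
axis θ: (31.000 − 1) / (1/2) = 60.000


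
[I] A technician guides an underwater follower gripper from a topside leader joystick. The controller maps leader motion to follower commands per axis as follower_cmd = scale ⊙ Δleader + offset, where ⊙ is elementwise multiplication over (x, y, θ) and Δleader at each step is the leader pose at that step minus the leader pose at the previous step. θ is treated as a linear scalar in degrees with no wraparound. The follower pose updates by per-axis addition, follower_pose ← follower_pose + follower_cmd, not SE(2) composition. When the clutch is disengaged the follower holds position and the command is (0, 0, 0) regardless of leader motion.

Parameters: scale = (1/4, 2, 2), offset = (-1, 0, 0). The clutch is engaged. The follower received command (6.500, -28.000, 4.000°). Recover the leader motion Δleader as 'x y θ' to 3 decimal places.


30.000 -14.000 2.000

axis x: (6.500 − -1) / (1/4) = 30.000
axis y: (-28.000 − 0) / (2) = -14.000
axis θ: (4.000 − 0) / (2) = 2.000


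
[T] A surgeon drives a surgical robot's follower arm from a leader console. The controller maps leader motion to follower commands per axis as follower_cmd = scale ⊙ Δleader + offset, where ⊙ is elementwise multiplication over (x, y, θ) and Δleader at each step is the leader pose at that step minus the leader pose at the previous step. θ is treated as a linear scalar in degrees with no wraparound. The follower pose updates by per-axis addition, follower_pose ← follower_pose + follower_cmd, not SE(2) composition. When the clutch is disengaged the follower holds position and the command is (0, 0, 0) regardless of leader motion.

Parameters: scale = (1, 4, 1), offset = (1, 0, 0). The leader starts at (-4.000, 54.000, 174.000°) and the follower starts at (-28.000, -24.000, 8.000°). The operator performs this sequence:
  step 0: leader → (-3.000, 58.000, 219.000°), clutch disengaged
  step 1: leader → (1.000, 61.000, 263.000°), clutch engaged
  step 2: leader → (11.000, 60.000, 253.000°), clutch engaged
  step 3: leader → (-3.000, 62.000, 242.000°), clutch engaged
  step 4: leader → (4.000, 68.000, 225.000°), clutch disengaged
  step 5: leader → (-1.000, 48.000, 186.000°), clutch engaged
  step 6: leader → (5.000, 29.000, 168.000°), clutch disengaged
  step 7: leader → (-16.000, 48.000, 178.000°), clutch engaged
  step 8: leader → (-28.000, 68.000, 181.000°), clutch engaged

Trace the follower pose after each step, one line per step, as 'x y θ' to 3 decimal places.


step 0: Δleader=(1.000, 4.000, 45.000°), disengaged; cmd=(0,0,0) → follower holds at (-28.000, -24.000, 8.000°)
step 1: Δleader=(4.000, 3.000, 44.000°), engaged; cmd=(5.000, 12.000, 44.000°) → follower=(-23.000, -12.000, 52.000°)
step 2: Δleader=(10.000, -1.000, -10.000°), engaged; cmd=(11.000, -4.000, -10.000°) → follower=(-12.000, -16.000, 42.000°)
step 3: Δleader=(-14.000, 2.000, -11.000°), engaged; cmd=(-13.000, 8.000, -11.000°) → follower=(-25.000, -8.000, 31.000°)
step 4: Δleader=(7.000, 6.000, -17.000°), disengaged; cmd=(0,0,0) → follower holds at (-25.000, -8.000, 31.000°)
step 5: Δleader=(-5.000, -20.000, -39.000°), engaged; cmd=(-4.000, -80.000, -39.000°) → follower=(-29.000, -88.000, -8.000°)
step 6: Δleader=(6.000, -19.000, -18.000°), disengaged; cmd=(0,0,0) → follower holds at (-29.000, -88.000, -8.000°)
step 7: Δleader=(-21.000, 19.000, 10.000°), engaged; cmd=(-20.000, 76.000, 10.000°) → follower=(-49.000, -12.000, 2.000°)
step 8: Δleader=(-12.000, 20.000, 3.000°), engaged; cmd=(-11.000, 80.000, 3.000°) → follower=(-60.000, 68.000, 5.000°)

-28.000 -24.000 8.000
-23.000 -12.000 52.000
-12.000 -16.000 42.000
-25.000 -8.000 31.000
-25.000 -8.000 31.000
-29.000 -88.000 -8.000
-29.000 -88.000 -8.000
-49.000 -12.000 2.000
-60.000 68.000 5.000


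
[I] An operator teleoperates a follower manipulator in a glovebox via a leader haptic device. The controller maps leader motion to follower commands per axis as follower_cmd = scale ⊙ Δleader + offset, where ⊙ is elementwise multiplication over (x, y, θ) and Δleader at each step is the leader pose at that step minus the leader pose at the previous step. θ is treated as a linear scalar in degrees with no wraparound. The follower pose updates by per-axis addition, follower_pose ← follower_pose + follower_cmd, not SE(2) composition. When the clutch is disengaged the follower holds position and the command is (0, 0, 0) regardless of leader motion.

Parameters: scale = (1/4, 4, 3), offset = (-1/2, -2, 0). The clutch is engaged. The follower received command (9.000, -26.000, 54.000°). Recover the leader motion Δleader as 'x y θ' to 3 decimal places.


axis x: (9.000 − -1/2) / (1/4) = 38.000
axis y: (-26.000 − -2) / (4) = -6.000
axis θ: (54.000 − 0) / (3) = 18.000

38.000 -6.000 18.000


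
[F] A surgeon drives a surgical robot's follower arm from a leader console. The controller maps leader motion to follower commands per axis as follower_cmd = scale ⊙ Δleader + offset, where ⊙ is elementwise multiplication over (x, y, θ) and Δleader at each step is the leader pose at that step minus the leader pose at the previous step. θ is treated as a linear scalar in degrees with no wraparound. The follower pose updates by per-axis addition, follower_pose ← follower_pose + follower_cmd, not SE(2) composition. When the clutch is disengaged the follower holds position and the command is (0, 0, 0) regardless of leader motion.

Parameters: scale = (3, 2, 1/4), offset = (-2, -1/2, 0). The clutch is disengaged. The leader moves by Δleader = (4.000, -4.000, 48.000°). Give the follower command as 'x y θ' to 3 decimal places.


clutch disengaged → follower holds; cmd = (0, 0, 0)

0.000 0.000 0.000


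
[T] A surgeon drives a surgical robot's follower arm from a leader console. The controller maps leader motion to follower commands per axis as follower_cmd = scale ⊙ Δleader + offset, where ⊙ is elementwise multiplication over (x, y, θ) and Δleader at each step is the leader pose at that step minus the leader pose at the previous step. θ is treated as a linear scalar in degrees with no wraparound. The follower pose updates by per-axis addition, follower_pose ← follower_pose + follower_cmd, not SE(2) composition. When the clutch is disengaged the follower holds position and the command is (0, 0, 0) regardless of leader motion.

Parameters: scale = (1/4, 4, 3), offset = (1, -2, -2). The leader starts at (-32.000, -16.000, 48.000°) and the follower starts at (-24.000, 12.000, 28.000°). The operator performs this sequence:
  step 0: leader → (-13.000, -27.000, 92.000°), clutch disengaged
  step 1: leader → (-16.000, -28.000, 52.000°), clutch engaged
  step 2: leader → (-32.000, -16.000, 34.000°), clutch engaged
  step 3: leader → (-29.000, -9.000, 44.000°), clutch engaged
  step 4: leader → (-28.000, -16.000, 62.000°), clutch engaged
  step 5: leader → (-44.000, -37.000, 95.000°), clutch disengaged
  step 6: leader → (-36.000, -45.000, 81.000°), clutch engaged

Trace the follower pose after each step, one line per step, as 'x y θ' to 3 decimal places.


step 0: Δleader=(19.000, -11.000, 44.000°), disengaged; cmd=(0,0,0) → follower holds at (-24.000, 12.000, 28.000°)
step 1: Δleader=(-3.000, -1.000, -40.000°), engaged; cmd=(0.250, -6.000, -122.000°) → follower=(-23.750, 6.000, -94.000°)
step 2: Δleader=(-16.000, 12.000, -18.000°), engaged; cmd=(-3.000, 46.000, -56.000°) → follower=(-26.750, 52.000, -150.000°)
step 3: Δleader=(3.000, 7.000, 10.000°), engaged; cmd=(1.750, 26.000, 28.000°) → follower=(-25.000, 78.000, -122.000°)
step 4: Δleader=(1.000, -7.000, 18.000°), engaged; cmd=(1.250, -30.000, 52.000°) → follower=(-23.750, 48.000, -70.000°)
step 5: Δleader=(-16.000, -21.000, 33.000°), disengaged; cmd=(0,0,0) → follower holds at (-23.750, 48.000, -70.000°)
step 6: Δleader=(8.000, -8.000, -14.000°), engaged; cmd=(3.000, -34.000, -44.000°) → follower=(-20.750, 14.000, -114.000°)

-24.000 12.000 28.000
-23.750 6.000 -94.000
-26.750 52.000 -150.000
-25.000 78.000 -122.000
-23.750 48.000 -70.000
-23.750 48.000 -70.000
-20.750 14.000 -114.000


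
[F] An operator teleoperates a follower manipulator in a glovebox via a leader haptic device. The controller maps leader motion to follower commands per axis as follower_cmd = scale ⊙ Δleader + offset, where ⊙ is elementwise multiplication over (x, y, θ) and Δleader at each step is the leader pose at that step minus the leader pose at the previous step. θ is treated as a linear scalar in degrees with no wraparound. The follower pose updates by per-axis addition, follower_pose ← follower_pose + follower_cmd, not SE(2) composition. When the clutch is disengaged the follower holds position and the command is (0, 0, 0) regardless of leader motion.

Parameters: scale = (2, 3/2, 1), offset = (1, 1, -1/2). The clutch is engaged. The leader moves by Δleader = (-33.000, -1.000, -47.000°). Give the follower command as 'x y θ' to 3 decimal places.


axis x: 2·-33.000 + 1 = -65.000
axis y: 3/2·-1.000 + 1 = -0.500
axis θ: 1·-47.000 + -1/2 = -47.500

-65.000 -0.500 -47.500


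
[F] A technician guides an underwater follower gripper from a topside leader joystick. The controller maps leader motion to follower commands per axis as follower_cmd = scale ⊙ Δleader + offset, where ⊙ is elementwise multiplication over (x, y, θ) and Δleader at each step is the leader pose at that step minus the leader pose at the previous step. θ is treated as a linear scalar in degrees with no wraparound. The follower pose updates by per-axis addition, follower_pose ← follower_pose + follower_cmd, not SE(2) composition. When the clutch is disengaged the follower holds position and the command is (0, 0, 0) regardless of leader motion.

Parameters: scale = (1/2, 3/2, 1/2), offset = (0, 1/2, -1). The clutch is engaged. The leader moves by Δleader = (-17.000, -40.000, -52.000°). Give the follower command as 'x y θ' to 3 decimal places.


-8.500 -59.500 -27.000

axis x: 1/2·-17.000 + 0 = -8.500
axis y: 3/2·-40.000 + 1/2 = -59.500
axis θ: 1/2·-52.000 + -1 = -27.000


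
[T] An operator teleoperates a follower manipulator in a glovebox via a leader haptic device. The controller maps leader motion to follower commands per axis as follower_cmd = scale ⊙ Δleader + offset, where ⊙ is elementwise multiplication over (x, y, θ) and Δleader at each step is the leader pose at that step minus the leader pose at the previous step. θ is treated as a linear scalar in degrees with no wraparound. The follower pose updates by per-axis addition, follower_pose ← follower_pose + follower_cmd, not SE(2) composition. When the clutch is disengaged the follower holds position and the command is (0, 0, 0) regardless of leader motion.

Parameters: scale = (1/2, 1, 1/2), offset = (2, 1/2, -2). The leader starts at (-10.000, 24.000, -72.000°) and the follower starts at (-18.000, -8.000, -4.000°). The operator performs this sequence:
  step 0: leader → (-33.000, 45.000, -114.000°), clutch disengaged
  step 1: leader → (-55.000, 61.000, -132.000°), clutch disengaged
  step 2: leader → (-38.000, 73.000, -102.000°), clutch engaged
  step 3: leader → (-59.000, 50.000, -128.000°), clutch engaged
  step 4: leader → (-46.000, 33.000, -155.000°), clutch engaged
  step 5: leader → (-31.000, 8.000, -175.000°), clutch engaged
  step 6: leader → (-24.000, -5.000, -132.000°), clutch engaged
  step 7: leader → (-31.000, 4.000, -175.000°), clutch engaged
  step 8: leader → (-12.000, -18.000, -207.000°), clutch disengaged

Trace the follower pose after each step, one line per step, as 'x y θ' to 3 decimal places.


-18.000 -8.000 -4.000
-18.000 -8.000 -4.000
-7.500 4.500 9.000
-16.000 -18.000 -6.000
-7.500 -34.500 -21.500
2.000 -59.000 -33.500
7.500 -71.500 -14.000
6.000 -62.000 -37.500
6.000 -62.000 -37.500

step 0: Δleader=(-23.000, 21.000, -42.000°), disengaged; cmd=(0,0,0) → follower holds at (-18.000, -8.000, -4.000°)
step 1: Δleader=(-22.000, 16.000, -18.000°), disengaged; cmd=(0,0,0) → follower holds at (-18.000, -8.000, -4.000°)
step 2: Δleader=(17.000, 12.000, 30.000°), engaged; cmd=(10.500, 12.500, 13.000°) → follower=(-7.500, 4.500, 9.000°)
step 3: Δleader=(-21.000, -23.000, -26.000°), engaged; cmd=(-8.500, -22.500, -15.000°) → follower=(-16.000, -18.000, -6.000°)
step 4: Δleader=(13.000, -17.000, -27.000°), engaged; cmd=(8.500, -16.500, -15.500°) → follower=(-7.500, -34.500, -21.500°)
step 5: Δleader=(15.000, -25.000, -20.000°), engaged; cmd=(9.500, -24.500, -12.000°) → follower=(2.000, -59.000, -33.500°)
step 6: Δleader=(7.000, -13.000, 43.000°), engaged; cmd=(5.500, -12.500, 19.500°) → follower=(7.500, -71.500, -14.000°)
step 7: Δleader=(-7.000, 9.000, -43.000°), engaged; cmd=(-1.500, 9.500, -23.500°) → follower=(6.000, -62.000, -37.500°)
step 8: Δleader=(19.000, -22.000, -32.000°), disengaged; cmd=(0,0,0) → follower holds at (6.000, -62.000, -37.500°)


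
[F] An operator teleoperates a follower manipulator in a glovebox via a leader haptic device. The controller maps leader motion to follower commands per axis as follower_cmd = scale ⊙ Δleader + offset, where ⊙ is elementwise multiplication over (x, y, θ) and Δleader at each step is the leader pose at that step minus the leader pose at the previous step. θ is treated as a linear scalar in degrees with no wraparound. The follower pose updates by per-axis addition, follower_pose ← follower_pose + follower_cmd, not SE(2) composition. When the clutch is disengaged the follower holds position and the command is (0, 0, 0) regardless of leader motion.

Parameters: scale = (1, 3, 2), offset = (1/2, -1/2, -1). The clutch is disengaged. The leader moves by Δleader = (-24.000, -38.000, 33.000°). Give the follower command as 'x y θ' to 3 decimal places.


clutch disengaged → follower holds; cmd = (0, 0, 0)

0.000 0.000 0.000


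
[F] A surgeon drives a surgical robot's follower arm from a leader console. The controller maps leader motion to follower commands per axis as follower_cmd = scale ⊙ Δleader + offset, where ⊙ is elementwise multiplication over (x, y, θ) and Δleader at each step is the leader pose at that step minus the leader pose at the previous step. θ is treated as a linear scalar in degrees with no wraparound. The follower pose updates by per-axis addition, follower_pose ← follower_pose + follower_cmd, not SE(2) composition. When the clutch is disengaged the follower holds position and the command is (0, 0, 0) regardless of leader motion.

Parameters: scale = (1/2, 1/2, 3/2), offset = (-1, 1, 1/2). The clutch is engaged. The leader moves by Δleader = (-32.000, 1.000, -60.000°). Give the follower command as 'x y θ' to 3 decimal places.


-17.000 1.500 -89.500

axis x: 1/2·-32.000 + -1 = -17.000
axis y: 1/2·1.000 + 1 = 1.500
axis θ: 3/2·-60.000 + 1/2 = -89.500
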